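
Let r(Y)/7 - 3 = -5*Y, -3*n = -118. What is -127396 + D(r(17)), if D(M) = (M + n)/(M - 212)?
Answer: -150199082/1179 ≈ -1.2740e+5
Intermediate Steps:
n = 118/3 (n = -1/3*(-118) = 118/3 ≈ 39.333)
r(Y) = 21 - 35*Y (r(Y) = 21 + 7*(-5*Y) = 21 - 35*Y)
D(M) = (118/3 + M)/(-212 + M) (D(M) = (M + 118/3)/(M - 212) = (118/3 + M)/(-212 + M))
-127396 + D(r(17)) = -127396 + (118/3 + (21 - 35*17))/(-212 + (21 - 35*17)) = -127396 + (118/3 + (21 - 595))/(-212 + (21 - 595)) = -127396 + (118/3 - 574)/(-212 - 574) = -127396 - 1604/3/(-786) = -127396 - 1/786*(-1604/3) = -127396 + 802/1179 = -150199082/1179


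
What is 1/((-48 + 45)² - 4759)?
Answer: -1/4750 ≈ -0.00021053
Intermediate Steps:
1/((-48 + 45)² - 4759) = 1/((-3)² - 4759) = 1/(9 - 4759) = 1/(-4750) = -1/4750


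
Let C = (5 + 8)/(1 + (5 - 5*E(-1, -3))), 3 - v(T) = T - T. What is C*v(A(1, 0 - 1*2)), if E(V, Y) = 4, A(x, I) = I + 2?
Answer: -39/14 ≈ -2.7857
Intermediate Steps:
A(x, I) = 2 + I
v(T) = 3 (v(T) = 3 - (T - T) = 3 - 1*0 = 3 + 0 = 3)
C = -13/14 (C = (5 + 8)/(1 + (5 - 5*4)) = 13/(1 + (5 - 20)) = 13/(1 - 15) = 13/(-14) = 13*(-1/14) = -13/14 ≈ -0.92857)
C*v(A(1, 0 - 1*2)) = -13/14*3 = -39/14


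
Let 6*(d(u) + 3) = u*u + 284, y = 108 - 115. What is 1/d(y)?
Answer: 2/105 ≈ 0.019048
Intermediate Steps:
y = -7
d(u) = 133/3 + u**2/6 (d(u) = -3 + (u*u + 284)/6 = -3 + (u**2 + 284)/6 = -3 + (284 + u**2)/6 = -3 + (142/3 + u**2/6) = 133/3 + u**2/6)
1/d(y) = 1/(133/3 + (1/6)*(-7)**2) = 1/(133/3 + (1/6)*49) = 1/(133/3 + 49/6) = 1/(105/2) = 2/105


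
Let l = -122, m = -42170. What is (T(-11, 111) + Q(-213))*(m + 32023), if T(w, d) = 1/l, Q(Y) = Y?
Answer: 263690089/122 ≈ 2.1614e+6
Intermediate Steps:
T(w, d) = -1/122 (T(w, d) = 1/(-122) = -1/122)
(T(-11, 111) + Q(-213))*(m + 32023) = (-1/122 - 213)*(-42170 + 32023) = -25987/122*(-10147) = 263690089/122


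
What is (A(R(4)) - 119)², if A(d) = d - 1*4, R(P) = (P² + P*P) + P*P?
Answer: 5625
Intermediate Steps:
R(P) = 3*P² (R(P) = (P² + P²) + P² = 2*P² + P² = 3*P²)
A(d) = -4 + d (A(d) = d - 4 = -4 + d)
(A(R(4)) - 119)² = ((-4 + 3*4²) - 119)² = ((-4 + 3*16) - 119)² = ((-4 + 48) - 119)² = (44 - 119)² = (-75)² = 5625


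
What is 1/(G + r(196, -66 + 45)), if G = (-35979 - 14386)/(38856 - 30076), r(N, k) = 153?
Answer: 1756/258595 ≈ 0.0067905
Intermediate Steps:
G = -10073/1756 (G = -50365/8780 = -50365*1/8780 = -10073/1756 ≈ -5.7363)
1/(G + r(196, -66 + 45)) = 1/(-10073/1756 + 153) = 1/(258595/1756) = 1756/258595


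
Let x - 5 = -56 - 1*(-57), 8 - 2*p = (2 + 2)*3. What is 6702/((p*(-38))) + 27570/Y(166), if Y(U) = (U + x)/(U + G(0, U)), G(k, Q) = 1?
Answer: 21941949/817 ≈ 26857.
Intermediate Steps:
p = -2 (p = 4 - (2 + 2)*3/2 = 4 - 2*3 = 4 - ½*12 = 4 - 6 = -2)
x = 6 (x = 5 + (-56 - 1*(-57)) = 5 + (-56 + 57) = 5 + 1 = 6)
Y(U) = (6 + U)/(1 + U) (Y(U) = (U + 6)/(U + 1) = (6 + U)/(1 + U))
6702/((p*(-38))) + 27570/Y(166) = 6702/((-2*(-38))) + 27570/(((6 + 166)/(1 + 166))) = 6702/76 + 27570/((172/167)) = 6702*(1/76) + 27570/(((1/167)*172)) = 3351/38 + 27570/(172/167) = 3351/38 + 27570*(167/172) = 3351/38 + 2302095/86 = 21941949/817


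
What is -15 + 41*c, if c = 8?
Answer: 313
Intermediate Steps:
-15 + 41*c = -15 + 41*8 = -15 + 328 = 313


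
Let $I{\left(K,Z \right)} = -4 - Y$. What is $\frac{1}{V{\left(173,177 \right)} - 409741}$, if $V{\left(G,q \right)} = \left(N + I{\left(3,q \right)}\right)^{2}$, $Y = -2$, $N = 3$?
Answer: $- \frac{1}{409740} \approx -2.4406 \cdot 10^{-6}$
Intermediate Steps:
$I{\left(K,Z \right)} = -2$ ($I{\left(K,Z \right)} = -4 - -2 = -4 + 2 = -2$)
$V{\left(G,q \right)} = 1$ ($V{\left(G,q \right)} = \left(3 - 2\right)^{2} = 1^{2} = 1$)
$\frac{1}{V{\left(173,177 \right)} - 409741} = \frac{1}{1 - 409741} = \frac{1}{-409740} = - \frac{1}{409740}$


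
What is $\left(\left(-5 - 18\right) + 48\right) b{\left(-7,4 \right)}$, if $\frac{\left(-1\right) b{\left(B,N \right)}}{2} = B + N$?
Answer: $150$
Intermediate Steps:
$b{\left(B,N \right)} = - 2 B - 2 N$ ($b{\left(B,N \right)} = - 2 \left(B + N\right) = - 2 B - 2 N$)
$\left(\left(-5 - 18\right) + 48\right) b{\left(-7,4 \right)} = \left(\left(-5 - 18\right) + 48\right) \left(\left(-2\right) \left(-7\right) - 8\right) = \left(\left(-5 - 18\right) + 48\right) \left(14 - 8\right) = \left(-23 + 48\right) 6 = 25 \cdot 6 = 150$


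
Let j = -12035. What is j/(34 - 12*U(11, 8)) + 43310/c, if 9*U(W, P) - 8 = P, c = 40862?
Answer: -736838365/776378 ≈ -949.07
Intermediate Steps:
U(W, P) = 8/9 + P/9
j/(34 - 12*U(11, 8)) + 43310/c = -12035/(34 - 12*(8/9 + (⅑)*8)) + 43310/40862 = -12035/(34 - 12*(8/9 + 8/9)) + 43310*(1/40862) = -12035/(34 - 12*16/9) + 21655/20431 = -12035/(34 - 64/3) + 21655/20431 = -12035/38/3 + 21655/20431 = -12035*3/38 + 21655/20431 = -36105/38 + 21655/20431 = -736838365/776378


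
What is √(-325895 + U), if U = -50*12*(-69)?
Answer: I*√284495 ≈ 533.38*I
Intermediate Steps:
U = 41400 (U = -600*(-69) = 41400)
√(-325895 + U) = √(-325895 + 41400) = √(-284495) = I*√284495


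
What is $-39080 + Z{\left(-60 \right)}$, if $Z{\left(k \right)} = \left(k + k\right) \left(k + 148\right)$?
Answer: $-49640$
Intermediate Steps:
$Z{\left(k \right)} = 2 k \left(148 + k\right)$
$-39080 + Z{\left(-60 \right)} = -39080 + 2 \left(-60\right) \left(148 - 60\right) = -39080 + 2 \left(-60\right) 88 = -39080 - 10560 = -49640$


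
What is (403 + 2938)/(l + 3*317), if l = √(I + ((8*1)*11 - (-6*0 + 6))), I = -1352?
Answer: 244407/69667 - 257*I*√1270/69667 ≈ 3.5082 - 0.13146*I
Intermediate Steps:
l = I*√1270 (l = √(-1352 + ((8*1)*11 - (-6*0 + 6))) = √(-1352 + (8*11 - (0 + 6))) = √(-1352 + (88 - 1*6)) = √(-1352 + (88 - 6)) = √(-1352 + 82) = √(-1270) = I*√1270 ≈ 35.637*I)
(403 + 2938)/(l + 3*317) = (403 + 2938)/(I*√1270 + 3*317) = 3341/(I*√1270 + 951) = 3341/(951 + I*√1270)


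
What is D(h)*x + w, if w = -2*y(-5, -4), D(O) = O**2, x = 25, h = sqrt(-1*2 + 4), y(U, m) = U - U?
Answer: 50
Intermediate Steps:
y(U, m) = 0
h = sqrt(2) (h = sqrt(-2 + 4) = sqrt(2) ≈ 1.4142)
w = 0 (w = -2*0 = 0)
D(h)*x + w = (sqrt(2))**2*25 + 0 = 2*25 + 0 = 50 + 0 = 50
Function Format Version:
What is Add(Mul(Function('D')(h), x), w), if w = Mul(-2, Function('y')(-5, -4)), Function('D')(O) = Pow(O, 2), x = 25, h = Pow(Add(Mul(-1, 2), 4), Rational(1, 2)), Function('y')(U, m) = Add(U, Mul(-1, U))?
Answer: 50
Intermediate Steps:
Function('y')(U, m) = 0
h = Pow(2, Rational(1, 2)) (h = Pow(Add(-2, 4), Rational(1, 2)) = Pow(2, Rational(1, 2)) ≈ 1.4142)
w = 0 (w = Mul(-2, 0) = 0)
Add(Mul(Function('D')(h), x), w) = Add(Mul(Pow(Pow(2, Rational(1, 2)), 2), 25), 0) = Add(Mul(2, 25), 0) = Add(50, 0) = 50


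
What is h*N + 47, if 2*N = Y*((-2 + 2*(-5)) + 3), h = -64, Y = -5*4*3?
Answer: -17233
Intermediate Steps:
Y = -60 (Y = -20*3 = -60)
N = 270 (N = (-60*((-2 + 2*(-5)) + 3))/2 = (-60*((-2 - 10) + 3))/2 = (-60*(-12 + 3))/2 = (-60*(-9))/2 = (½)*540 = 270)
h*N + 47 = -64*270 + 47 = -17280 + 47 = -17233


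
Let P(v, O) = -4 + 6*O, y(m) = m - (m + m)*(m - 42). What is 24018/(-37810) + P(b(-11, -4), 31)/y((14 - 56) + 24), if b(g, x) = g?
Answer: -14798156/20587545 ≈ -0.71879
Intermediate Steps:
y(m) = m - 2*m*(-42 + m)
24018/(-37810) + P(b(-11, -4), 31)/y((14 - 56) + 24) = 24018/(-37810) + (-4 + 6*31)/((((14 - 56) + 24)*(85 - 2*((14 - 56) + 24)))) = 24018*(-1/37810) + (-4 + 186)/(((-42 + 24)*(85 - 2*(-42 + 24)))) = -12009/18905 + 182/((-18*(85 - 2*(-18)))) = -12009/18905 + 182/((-18*(85 + 36))) = -12009/18905 + 182/((-18*121)) = -12009/18905 + 182/(-2178) = -12009/18905 + 182*(-1/2178) = -12009/18905 - 91/1089 = -14798156/20587545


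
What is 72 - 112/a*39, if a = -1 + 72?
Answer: 744/71 ≈ 10.479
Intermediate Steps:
a = 71
72 - 112/a*39 = 72 - 112/71*39 = 72 - 4368/71 = 744/71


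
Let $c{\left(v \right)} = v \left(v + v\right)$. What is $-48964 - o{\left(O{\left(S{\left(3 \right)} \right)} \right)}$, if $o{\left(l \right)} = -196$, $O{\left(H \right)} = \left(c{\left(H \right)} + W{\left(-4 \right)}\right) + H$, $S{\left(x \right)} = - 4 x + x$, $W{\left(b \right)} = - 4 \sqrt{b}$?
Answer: $-48768$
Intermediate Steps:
$c{\left(v \right)} = 2 v^{2}$ ($c{\left(v \right)} = v 2 v = 2 v^{2}$)
$S{\left(x \right)} = - 3 x$
$O{\left(H \right)} = H - 8 i + 2 H^{2}$ ($O{\left(H \right)} = \left(2 H^{2} - 4 \sqrt{-4}\right) + H = \left(2 H^{2} - 4 \cdot 2 i\right) + H = \left(2 H^{2} - 8 i\right) + H = \left(- 8 i + 2 H^{2}\right) + H = H - 8 i + 2 H^{2}$)
$-48964 - o{\left(O{\left(S{\left(3 \right)} \right)} \right)} = -48964 - -196 = -48964 + 196 = -48768$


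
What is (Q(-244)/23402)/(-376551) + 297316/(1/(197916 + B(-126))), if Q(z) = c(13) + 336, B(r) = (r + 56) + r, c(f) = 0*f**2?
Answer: 12333784982027817112/209810631 ≈ 5.8785e+10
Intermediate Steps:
c(f) = 0
B(r) = 56 + 2*r (B(r) = (56 + r) + r = 56 + 2*r)
Q(z) = 336 (Q(z) = 0 + 336 = 336)
(Q(-244)/23402)/(-376551) + 297316/(1/(197916 + B(-126))) = (336/23402)/(-376551) + 297316/(1/(197916 + (56 + 2*(-126)))) = (336*(1/23402))*(-1/376551) + 297316/(1/(197916 + (56 - 252))) = (168/11701)*(-1/376551) + 297316/(1/(197916 - 196)) = -8/209810631 + 297316/(1/197720) = -8/209810631 + 297316*197720 = -8/209810631 + 58785319520 = 12333784982027817112/209810631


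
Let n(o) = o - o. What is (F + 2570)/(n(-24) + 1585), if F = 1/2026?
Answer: 5206821/3211210 ≈ 1.6215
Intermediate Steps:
F = 1/2026 ≈ 0.00049358
n(o) = 0
(F + 2570)/(n(-24) + 1585) = (1/2026 + 2570)/(0 + 1585) = (5206821/2026)/1585 = (5206821/2026)*(1/1585) = 5206821/3211210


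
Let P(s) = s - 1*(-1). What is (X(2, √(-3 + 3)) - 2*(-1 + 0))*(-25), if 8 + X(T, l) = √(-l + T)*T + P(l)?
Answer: 125 - 50*√2 ≈ 54.289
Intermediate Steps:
P(s) = 1 + s (P(s) = s + 1 = 1 + s)
X(T, l) = -7 + l + T*√(T - l) (X(T, l) = -8 + (√(-l + T)*T + (1 + l)) = -8 + (√(T - l)*T + (1 + l)) = -8 + (T*√(T - l) + (1 + l)) = -8 + (1 + l + T*√(T - l)) = -7 + l + T*√(T - l))
(X(2, √(-3 + 3)) - 2*(-1 + 0))*(-25) = ((-7 + √(-3 + 3) + 2*√(2 - √(-3 + 3))) - 2*(-1 + 0))*(-25) = ((-7 + √0 + 2*√(2 - √0)) - 2*(-1))*(-25) = ((-7 + 0 + 2*√(2 - 1*0)) + 2)*(-25) = ((-7 + 0 + 2*√(2 + 0)) + 2)*(-25) = ((-7 + 0 + 2*√2) + 2)*(-25) = ((-7 + 2*√2) + 2)*(-25) = (-5 + 2*√2)*(-25) = 125 - 50*√2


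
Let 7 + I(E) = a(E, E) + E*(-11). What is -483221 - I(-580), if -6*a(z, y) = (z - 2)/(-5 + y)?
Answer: -286412393/585 ≈ -4.8959e+5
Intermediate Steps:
a(z, y) = -(-2 + z)/(6*(-5 + y)) (a(z, y) = -(z - 2)/(6*(-5 + y)) = -(-2 + z)/(6*(-5 + y)))
I(E) = -7 - 11*E + (2 - E)/(6*(-5 + E)) (I(E) = -7 + ((2 - E)/(6*(-5 + E)) + E*(-11)) = -7 + ((2 - E)/(6*(-5 + E)) - 11*E) = -7 + (-11*E + (2 - E)/(6*(-5 + E))) = -7 - 11*E + (2 - E)/(6*(-5 + E)))
-483221 - I(-580) = -483221 - (212 - 66*(-580)² + 287*(-580))/(6*(-5 - 580)) = -483221 - (212 - 66*336400 - 166460)/(6*(-585)) = -483221 - (-1)*(212 - 22202400 - 166460)/(6*585) = -483221 - (-1)*(-22368648)/(6*585) = -483221 - 1*3728108/585 = -483221 - 3728108/585 = -286412393/585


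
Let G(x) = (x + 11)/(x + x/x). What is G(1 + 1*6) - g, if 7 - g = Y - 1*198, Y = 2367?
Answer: 8657/4 ≈ 2164.3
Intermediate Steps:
g = -2162 (g = 7 - (2367 - 1*198) = 7 - (2367 - 198) = 7 - 1*2169 = 7 - 2169 = -2162)
G(x) = (11 + x)/(1 + x) (G(x) = (11 + x)/(x + 1) = (11 + x)/(1 + x))
G(1 + 1*6) - g = (11 + (1 + 1*6))/(1 + (1 + 1*6)) - 1*(-2162) = (11 + (1 + 6))/(1 + (1 + 6)) + 2162 = (11 + 7)/(1 + 7) + 2162 = 18/8 + 2162 = (1/8)*18 + 2162 = 9/4 + 2162 = 8657/4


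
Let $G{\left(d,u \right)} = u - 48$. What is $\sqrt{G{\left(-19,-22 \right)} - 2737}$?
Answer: $i \sqrt{2807} \approx 52.981 i$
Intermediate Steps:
$G{\left(d,u \right)} = -48 + u$
$\sqrt{G{\left(-19,-22 \right)} - 2737} = \sqrt{\left(-48 - 22\right) - 2737} = \sqrt{-70 - 2737} = \sqrt{-2807} = i \sqrt{2807}$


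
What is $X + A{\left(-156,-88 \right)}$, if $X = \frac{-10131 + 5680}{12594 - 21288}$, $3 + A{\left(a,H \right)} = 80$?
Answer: $\frac{673889}{8694} \approx 77.512$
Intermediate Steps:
$A{\left(a,H \right)} = 77$ ($A{\left(a,H \right)} = -3 + 80 = 77$)
$X = \frac{4451}{8694}$ ($X = - \frac{4451}{-8694} = \left(-4451\right) \left(- \frac{1}{8694}\right) = \frac{4451}{8694} \approx 0.51196$)
$X + A{\left(-156,-88 \right)} = \frac{4451}{8694} + 77 = \frac{673889}{8694}$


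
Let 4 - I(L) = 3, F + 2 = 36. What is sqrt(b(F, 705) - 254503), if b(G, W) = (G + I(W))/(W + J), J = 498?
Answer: I*sqrt(368318990022)/1203 ≈ 504.48*I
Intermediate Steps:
F = 34 (F = -2 + 36 = 34)
I(L) = 1 (I(L) = 4 - 1*3 = 4 - 3 = 1)
b(G, W) = (1 + G)/(498 + W) (b(G, W) = (G + 1)/(W + 498) = (1 + G)/(498 + W))
sqrt(b(F, 705) - 254503) = sqrt((1 + 34)/(498 + 705) - 254503) = sqrt(35/1203 - 254503) = sqrt(-306167074/1203) = I*sqrt(368318990022)/1203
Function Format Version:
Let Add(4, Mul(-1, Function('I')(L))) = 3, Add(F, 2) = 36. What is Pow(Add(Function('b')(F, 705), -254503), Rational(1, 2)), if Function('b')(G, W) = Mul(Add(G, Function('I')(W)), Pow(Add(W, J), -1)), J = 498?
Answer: Mul(Rational(1, 1203), I, Pow(368318990022, Rational(1, 2))) ≈ Mul(504.48, I)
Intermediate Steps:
F = 34 (F = Add(-2, 36) = 34)
Function('I')(L) = 1 (Function('I')(L) = Add(4, Mul(-1, 3)) = Add(4, -3) = 1)
Function('b')(G, W) = Mul(Pow(Add(498, W), -1), Add(1, G)) (Function('b')(G, W) = Mul(Add(G, 1), Pow(Add(W, 498), -1)) = Mul(Add(1, G), Pow(Add(498, W), -1)) = Mul(Pow(Add(498, W), -1), Add(1, G)))
Pow(Add(Function('b')(F, 705), -254503), Rational(1, 2)) = Pow(Add(Mul(Pow(Add(498, 705), -1), Add(1, 34)), -254503), Rational(1, 2)) = Pow(Add(Mul(Pow(1203, -1), 35), -254503), Rational(1, 2)) = Pow(Add(Mul(Rational(1, 1203), 35), -254503), Rational(1, 2)) = Pow(Add(Rational(35, 1203), -254503), Rational(1, 2)) = Pow(Rational(-306167074, 1203), Rational(1, 2)) = Mul(Rational(1, 1203), I, Pow(368318990022, Rational(1, 2)))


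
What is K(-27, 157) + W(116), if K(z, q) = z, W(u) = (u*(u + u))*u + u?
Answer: 3121881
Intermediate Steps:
W(u) = u + 2*u³ (W(u) = (u*(2*u))*u + u = (2*u²)*u + u = 2*u³ + u = u + 2*u³)
K(-27, 157) + W(116) = -27 + (116 + 2*116³) = -27 + (116 + 2*1560896) = -27 + (116 + 3121792) = -27 + 3121908 = 3121881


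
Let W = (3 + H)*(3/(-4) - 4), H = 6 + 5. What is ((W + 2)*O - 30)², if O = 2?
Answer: 25281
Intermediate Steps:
H = 11
W = -133/2 (W = (3 + 11)*(3/(-4) - 4) = 14*(3*(-¼) - 4) = 14*(-¾ - 4) = 14*(-19/4) = -133/2 ≈ -66.500)
((W + 2)*O - 30)² = ((-133/2 + 2)*2 - 30)² = (-129/2*2 - 30)² = (-129 - 30)² = (-159)² = 25281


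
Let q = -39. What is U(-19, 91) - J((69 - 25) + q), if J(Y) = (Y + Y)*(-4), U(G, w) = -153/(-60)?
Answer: 851/20 ≈ 42.550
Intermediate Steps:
U(G, w) = 51/20 (U(G, w) = -153*(-1/60) = 51/20)
J(Y) = -8*Y (J(Y) = (2*Y)*(-4) = -8*Y)
U(-19, 91) - J((69 - 25) + q) = 51/20 - (-8)*((69 - 25) - 39) = 51/20 - (-8)*(44 - 39) = 51/20 - (-8)*5 = 51/20 - 1*(-40) = 51/20 + 40 = 851/20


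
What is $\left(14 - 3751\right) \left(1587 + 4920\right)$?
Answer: $-24316659$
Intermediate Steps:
$\left(14 - 3751\right) \left(1587 + 4920\right) = \left(-3737\right) 6507 = -24316659$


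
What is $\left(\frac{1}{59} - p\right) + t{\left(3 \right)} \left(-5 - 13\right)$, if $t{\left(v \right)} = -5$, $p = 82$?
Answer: $\frac{473}{59} \approx 8.017$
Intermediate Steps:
$\left(\frac{1}{59} - p\right) + t{\left(3 \right)} \left(-5 - 13\right) = \left(\frac{1}{59} - 82\right) - 5 \left(-5 - 13\right) = - \frac{4837}{59} - -90 = - \frac{4837}{59} + 90 = \frac{473}{59}$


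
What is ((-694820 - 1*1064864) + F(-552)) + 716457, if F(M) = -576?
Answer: -1043803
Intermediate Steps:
((-694820 - 1*1064864) + F(-552)) + 716457 = ((-694820 - 1*1064864) - 576) + 716457 = ((-694820 - 1064864) - 576) + 716457 = (-1759684 - 576) + 716457 = -1760260 + 716457 = -1043803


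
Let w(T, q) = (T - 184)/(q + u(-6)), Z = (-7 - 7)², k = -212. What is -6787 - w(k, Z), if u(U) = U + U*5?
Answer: -271381/40 ≈ -6784.5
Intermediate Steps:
u(U) = 6*U (u(U) = U + 5*U = 6*U)
Z = 196 (Z = (-14)² = 196)
w(T, q) = (-184 + T)/(-36 + q) (w(T, q) = (T - 184)/(q + 6*(-6)) = (-184 + T)/(q - 36) = (-184 + T)/(-36 + q))
-6787 - w(k, Z) = -6787 - (-184 - 212)/(-36 + 196) = -6787 - (-396)/160 = -6787 - 1*(-99/40) = -6787 + 99/40 = -271381/40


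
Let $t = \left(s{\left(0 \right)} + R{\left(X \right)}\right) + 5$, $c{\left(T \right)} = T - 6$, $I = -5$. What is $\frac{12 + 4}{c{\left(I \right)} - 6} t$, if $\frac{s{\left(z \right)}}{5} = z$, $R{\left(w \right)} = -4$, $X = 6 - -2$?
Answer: $- \frac{16}{17} \approx -0.94118$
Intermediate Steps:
$X = 8$ ($X = 6 + 2 = 8$)
$s{\left(z \right)} = 5 z$
$c{\left(T \right)} = -6 + T$ ($c{\left(T \right)} = T - 6 = -6 + T$)
$t = 1$ ($t = \left(5 \cdot 0 - 4\right) + 5 = \left(0 - 4\right) + 5 = -4 + 5 = 1$)
$\frac{12 + 4}{c{\left(I \right)} - 6} t = \frac{12 + 4}{\left(-6 - 5\right) - 6} \cdot 1 = \frac{16}{-11 - 6} \cdot 1 = \frac{16}{-17} \cdot 1 = 16 \left(- \frac{1}{17}\right) 1 = \left(- \frac{16}{17}\right) 1 = - \frac{16}{17}$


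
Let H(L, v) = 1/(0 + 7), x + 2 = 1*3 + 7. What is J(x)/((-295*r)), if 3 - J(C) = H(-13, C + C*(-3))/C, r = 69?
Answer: -167/1139880 ≈ -0.00014651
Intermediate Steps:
x = 8 (x = -2 + (1*3 + 7) = -2 + (3 + 7) = -2 + 10 = 8)
H(L, v) = ⅐ (H(L, v) = 1/7 = ⅐)
J(C) = 3 - 1/(7*C)
J(x)/((-295*r)) = (3 - ⅐/8)/((-295*69)) = (3 - ⅐*⅛)/(-20355) = (3 - 1/56)*(-1/20355) = (167/56)*(-1/20355) = -167/1139880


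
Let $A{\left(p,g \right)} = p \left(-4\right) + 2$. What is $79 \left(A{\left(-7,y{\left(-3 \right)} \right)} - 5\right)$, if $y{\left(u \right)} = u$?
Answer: $1975$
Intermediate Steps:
$A{\left(p,g \right)} = 2 - 4 p$ ($A{\left(p,g \right)} = - 4 p + 2 = 2 - 4 p$)
$79 \left(A{\left(-7,y{\left(-3 \right)} \right)} - 5\right) = 79 \left(\left(2 - -28\right) - 5\right) = 79 \left(\left(2 + 28\right) - 5\right) = 79 \left(30 - 5\right) = 79 \cdot 25 = 1975$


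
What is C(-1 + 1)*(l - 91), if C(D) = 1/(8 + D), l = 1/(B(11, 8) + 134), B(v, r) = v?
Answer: -6597/580 ≈ -11.374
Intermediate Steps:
l = 1/145 (l = 1/(11 + 134) = 1/145 ≈ 0.0068966)
C(-1 + 1)*(l - 91) = (1/145 - 91)/(8 + (-1 + 1)) = -13194/145/(8 + 0) = -13194/145/8 = (1/8)*(-13194/145) = -6597/580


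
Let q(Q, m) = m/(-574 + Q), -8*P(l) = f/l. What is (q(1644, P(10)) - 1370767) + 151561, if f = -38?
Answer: -52182016781/42800 ≈ -1.2192e+6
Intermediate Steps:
P(l) = 19/(4*l) (P(l) = -(-19)/(4*l) = 19/(4*l))
(q(1644, P(10)) - 1370767) + 151561 = (((19/4)/10)/(-574 + 1644) - 1370767) + 151561 = (((19/4)*(⅒))/1070 - 1370767) + 151561 = ((19/40)*(1/1070) - 1370767) + 151561 = (19/42800 - 1370767) + 151561 = -58668827581/42800 + 151561 = -52182016781/42800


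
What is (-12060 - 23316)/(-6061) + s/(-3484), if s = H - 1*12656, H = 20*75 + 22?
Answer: 8669689/959842 ≈ 9.0324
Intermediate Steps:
H = 1522 (H = 1500 + 22 = 1522)
s = -11134 (s = 1522 - 1*12656 = 1522 - 12656 = -11134)
(-12060 - 23316)/(-6061) + s/(-3484) = (-12060 - 23316)/(-6061) - 11134/(-3484) = -35376*(-1/6061) - 11134*(-1/3484) = 3216/551 + 5567/1742 = 8669689/959842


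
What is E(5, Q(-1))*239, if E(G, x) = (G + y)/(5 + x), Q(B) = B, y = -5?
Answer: 0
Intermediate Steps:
E(G, x) = (-5 + G)/(5 + x) (E(G, x) = (G - 5)/(5 + x) = (-5 + G)/(5 + x))
E(5, Q(-1))*239 = ((-5 + 5)/(5 - 1))*239 = (0/4)*239 = ((1/4)*0)*239 = 0*239 = 0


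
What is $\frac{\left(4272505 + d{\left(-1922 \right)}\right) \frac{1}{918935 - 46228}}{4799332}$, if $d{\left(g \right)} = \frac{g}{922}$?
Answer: $\frac{492405961}{482714325306191} \approx 1.0201 \cdot 10^{-6}$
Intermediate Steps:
$d{\left(g \right)} = \frac{g}{922}$ ($d{\left(g \right)} = g \frac{1}{922} = \frac{g}{922}$)
$\frac{\left(4272505 + d{\left(-1922 \right)}\right) \frac{1}{918935 - 46228}}{4799332} = \frac{\left(4272505 + \frac{1}{922} \left(-1922\right)\right) \frac{1}{918935 - 46228}}{4799332} = \frac{4272505 - \frac{961}{461}}{872707} \cdot \frac{1}{4799332} = \frac{1969623844}{461} \cdot \frac{1}{872707} \cdot \frac{1}{4799332} = \frac{1969623844}{402317927} \cdot \frac{1}{4799332} = \frac{492405961}{482714325306191}$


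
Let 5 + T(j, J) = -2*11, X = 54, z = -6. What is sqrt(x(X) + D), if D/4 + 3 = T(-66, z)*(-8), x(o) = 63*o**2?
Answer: 4*sqrt(11535) ≈ 429.60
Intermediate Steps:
T(j, J) = -27 (T(j, J) = -5 - 2*11 = -5 - 22 = -27)
D = 852 (D = -12 + 4*(-27*(-8)) = -12 + 4*216 = -12 + 864 = 852)
sqrt(x(X) + D) = sqrt(63*54**2 + 852) = sqrt(63*2916 + 852) = sqrt(183708 + 852) = sqrt(184560) = 4*sqrt(11535)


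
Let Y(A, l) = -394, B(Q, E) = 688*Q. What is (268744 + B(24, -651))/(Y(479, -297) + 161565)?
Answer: 285256/161171 ≈ 1.7699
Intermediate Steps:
(268744 + B(24, -651))/(Y(479, -297) + 161565) = (268744 + 688*24)/(-394 + 161565) = (268744 + 16512)/161171 = 285256*(1/161171) = 285256/161171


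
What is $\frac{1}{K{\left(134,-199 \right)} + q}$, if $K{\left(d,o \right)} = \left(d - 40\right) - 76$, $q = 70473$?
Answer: $\frac{1}{70491} \approx 1.4186 \cdot 10^{-5}$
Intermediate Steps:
$K{\left(d,o \right)} = -116 + d$ ($K{\left(d,o \right)} = \left(-40 + d\right) - 76 = -116 + d$)
$\frac{1}{K{\left(134,-199 \right)} + q} = \frac{1}{\left(-116 + 134\right) + 70473} = \frac{1}{18 + 70473} = \frac{1}{70491}$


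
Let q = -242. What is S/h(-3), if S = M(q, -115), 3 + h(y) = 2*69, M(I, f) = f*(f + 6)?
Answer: 2507/27 ≈ 92.852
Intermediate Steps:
M(I, f) = f*(6 + f)
h(y) = 135 (h(y) = -3 + 2*69 = -3 + 138 = 135)
S = 12535 (S = -115*(6 - 115) = -115*(-109) = 12535)
S/h(-3) = 12535/135 = 12535*(1/135) = 2507/27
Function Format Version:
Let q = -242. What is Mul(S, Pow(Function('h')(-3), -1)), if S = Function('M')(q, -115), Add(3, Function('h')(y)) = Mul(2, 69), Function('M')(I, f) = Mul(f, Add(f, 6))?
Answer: Rational(2507, 27) ≈ 92.852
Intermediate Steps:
Function('M')(I, f) = Mul(f, Add(6, f))
Function('h')(y) = 135 (Function('h')(y) = Add(-3, Mul(2, 69)) = Add(-3, 138) = 135)
S = 12535 (S = Mul(-115, Add(6, -115)) = Mul(-115, -109) = 12535)
Mul(S, Pow(Function('h')(-3), -1)) = Mul(12535, Pow(135, -1)) = Mul(12535, Rational(1, 135)) = Rational(2507, 27)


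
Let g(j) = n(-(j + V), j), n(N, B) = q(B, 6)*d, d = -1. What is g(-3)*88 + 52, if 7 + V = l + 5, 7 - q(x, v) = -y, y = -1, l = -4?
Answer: -476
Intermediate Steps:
q(x, v) = 6 (q(x, v) = 7 - (-1)*(-1) = 7 - 1*1 = 7 - 1 = 6)
V = -6 (V = -7 + (-4 + 5) = -7 + 1 = -6)
n(N, B) = -6 (n(N, B) = 6*(-1) = -6)
g(j) = -6
g(-3)*88 + 52 = -6*88 + 52 = -528 + 52 = -476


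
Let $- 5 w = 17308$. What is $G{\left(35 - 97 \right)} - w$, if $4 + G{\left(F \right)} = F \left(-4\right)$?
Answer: $\frac{18528}{5} \approx 3705.6$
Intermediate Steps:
$w = - \frac{17308}{5}$ ($w = \left(- \frac{1}{5}\right) 17308 = - \frac{17308}{5} \approx -3461.6$)
$G{\left(F \right)} = -4 - 4 F$ ($G{\left(F \right)} = -4 + F \left(-4\right) = -4 - 4 F$)
$G{\left(35 - 97 \right)} - w = \left(-4 - 4 \left(35 - 97\right)\right) - - \frac{17308}{5} = \left(-4 - 4 \left(35 - 97\right)\right) + \frac{17308}{5} = \left(-4 - -248\right) + \frac{17308}{5} = \left(-4 + 248\right) + \frac{17308}{5} = 244 + \frac{17308}{5} = \frac{18528}{5}$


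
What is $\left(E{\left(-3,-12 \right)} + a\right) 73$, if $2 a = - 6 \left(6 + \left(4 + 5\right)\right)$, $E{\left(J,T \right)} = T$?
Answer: $-4161$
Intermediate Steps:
$a = -45$ ($a = \frac{\left(-6\right) \left(6 + \left(4 + 5\right)\right)}{2} = \frac{\left(-6\right) \left(6 + 9\right)}{2} = \frac{\left(-6\right) 15}{2} = \frac{1}{2} \left(-90\right) = -45$)
$\left(E{\left(-3,-12 \right)} + a\right) 73 = \left(-12 - 45\right) 73 = \left(-57\right) 73 = -4161$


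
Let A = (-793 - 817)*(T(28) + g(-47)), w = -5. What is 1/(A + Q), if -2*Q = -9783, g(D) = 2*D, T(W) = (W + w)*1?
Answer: 2/238403 ≈ 8.3892e-6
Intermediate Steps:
T(W) = -5 + W (T(W) = (W - 5)*1 = (-5 + W)*1 = -5 + W)
Q = 9783/2 (Q = -1/2*(-9783) = 9783/2 ≈ 4891.5)
A = 114310 (A = (-793 - 817)*((-5 + 28) + 2*(-47)) = -1610*(23 - 94) = -1610*(-71) = 114310)
1/(A + Q) = 1/(114310 + 9783/2) = 1/(238403/2) = 2/238403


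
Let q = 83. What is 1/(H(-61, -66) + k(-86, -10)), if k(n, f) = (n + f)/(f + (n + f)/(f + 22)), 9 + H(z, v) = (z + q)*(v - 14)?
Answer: -3/5291 ≈ -0.00056700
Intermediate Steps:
H(z, v) = -9 + (-14 + v)*(83 + z) (H(z, v) = -9 + (z + 83)*(v - 14) = -9 + (83 + z)*(-14 + v) = -9 + (-14 + v)*(83 + z))
k(n, f) = (f + n)/(f + (f + n)/(22 + f))
1/(H(-61, -66) + k(-86, -10)) = 1/((-1171 - 14*(-61) + 83*(-66) - 66*(-61)) + ((-10)² + 22*(-10) + 22*(-86) - 10*(-86))/(-86 + (-10)² + 23*(-10))) = 1/((-1171 + 854 - 5478 + 4026) + (100 - 220 - 1892 + 860)/(-86 + 100 - 230)) = 1/(-1769 - 1152/(-216)) = 1/(-1769 - 1/216*(-1152)) = 1/(-1769 + 16/3) = 1/(-5291/3) = -3/5291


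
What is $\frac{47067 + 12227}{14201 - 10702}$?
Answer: $\frac{59294}{3499} \approx 16.946$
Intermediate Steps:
$\frac{47067 + 12227}{14201 - 10702} = \frac{59294}{3499}$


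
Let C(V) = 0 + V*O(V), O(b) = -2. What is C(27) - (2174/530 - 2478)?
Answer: 641273/265 ≈ 2419.9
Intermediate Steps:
C(V) = -2*V (C(V) = 0 + V*(-2) = 0 - 2*V = -2*V)
C(27) - (2174/530 - 2478) = -2*27 - (2174/530 - 2478) = -54 - (2174*(1/530) - 2478) = -54 - (1087/265 - 2478) = -54 - 1*(-655583/265) = -54 + 655583/265 = 641273/265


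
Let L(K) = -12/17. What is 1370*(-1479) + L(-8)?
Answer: -34445922/17 ≈ -2.0262e+6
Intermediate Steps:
L(K) = -12/17 (L(K) = -12*1/17 = -12/17)
1370*(-1479) + L(-8) = 1370*(-1479) - 12/17 = -2026230 - 12/17 = -34445922/17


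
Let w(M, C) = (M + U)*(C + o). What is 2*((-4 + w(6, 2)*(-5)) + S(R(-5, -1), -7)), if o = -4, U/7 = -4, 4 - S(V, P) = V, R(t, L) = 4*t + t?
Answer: -390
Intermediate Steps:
R(t, L) = 5*t
S(V, P) = 4 - V
U = -28 (U = 7*(-4) = -28)
w(M, C) = (-28 + M)*(-4 + C) (w(M, C) = (M - 28)*(C - 4) = (-28 + M)*(-4 + C))
2*((-4 + w(6, 2)*(-5)) + S(R(-5, -1), -7)) = 2*((-4 + (112 - 28*2 - 4*6 + 2*6)*(-5)) + (4 - 5*(-5))) = 2*((-4 + (112 - 56 - 24 + 12)*(-5)) + (4 - 1*(-25))) = 2*((-4 + 44*(-5)) + (4 + 25)) = 2*((-4 - 220) + 29) = 2*(-224 + 29) = 2*(-195) = -390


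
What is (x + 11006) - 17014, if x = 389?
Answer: -5619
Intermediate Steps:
(x + 11006) - 17014 = (389 + 11006) - 17014 = 11395 - 17014 = -5619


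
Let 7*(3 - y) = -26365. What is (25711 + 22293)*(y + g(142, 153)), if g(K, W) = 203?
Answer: 1334847228/7 ≈ 1.9069e+8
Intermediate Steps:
y = 26386/7 (y = 3 - ⅐*(-26365) = 3 + 26365/7 = 26386/7 ≈ 3769.4)
(25711 + 22293)*(y + g(142, 153)) = (25711 + 22293)*(26386/7 + 203) = 48004*(27807/7) = 1334847228/7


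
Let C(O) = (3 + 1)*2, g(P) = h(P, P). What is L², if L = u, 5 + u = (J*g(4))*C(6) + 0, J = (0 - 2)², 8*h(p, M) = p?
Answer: 121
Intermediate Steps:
h(p, M) = p/8
g(P) = P/8
C(O) = 8 (C(O) = 4*2 = 8)
J = 4 (J = (-2)² = 4)
u = 11 (u = -5 + ((4*((⅛)*4))*8 + 0) = -5 + ((4*(½))*8 + 0) = -5 + (2*8 + 0) = -5 + (16 + 0) = -5 + 16 = 11)
L = 11
L² = 11² = 121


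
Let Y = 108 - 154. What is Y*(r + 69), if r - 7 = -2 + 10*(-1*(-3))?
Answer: -4784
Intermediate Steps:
Y = -46
r = 35 (r = 7 + (-2 + 10*(-1*(-3))) = 7 + (-2 + 10*3) = 7 + (-2 + 30) = 7 + 28 = 35)
Y*(r + 69) = -46*(35 + 69) = -46*104 = -4784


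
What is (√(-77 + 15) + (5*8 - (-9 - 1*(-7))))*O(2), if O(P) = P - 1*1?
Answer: 42 + I*√62 ≈ 42.0 + 7.874*I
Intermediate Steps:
O(P) = -1 + P (O(P) = P - 1 = -1 + P)
(√(-77 + 15) + (5*8 - (-9 - 1*(-7))))*O(2) = (√(-77 + 15) + (5*8 - (-9 - 1*(-7))))*(-1 + 2) = (√(-62) + (40 - (-9 + 7)))*1 = (I*√62 + (40 - 1*(-2)))*1 = (I*√62 + (40 + 2))*1 = (I*√62 + 42)*1 = (42 + I*√62)*1 = 42 + I*√62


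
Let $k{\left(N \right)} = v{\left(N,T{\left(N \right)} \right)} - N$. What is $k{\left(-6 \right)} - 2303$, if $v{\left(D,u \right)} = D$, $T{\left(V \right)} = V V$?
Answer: $-2303$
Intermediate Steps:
$T{\left(V \right)} = V^{2}$
$k{\left(N \right)} = 0$ ($k{\left(N \right)} = N - N = 0$)
$k{\left(-6 \right)} - 2303 = 0 - 2303 = -2303$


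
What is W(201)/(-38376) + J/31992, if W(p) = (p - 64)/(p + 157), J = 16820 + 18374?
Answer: 20146341127/18313564464 ≈ 1.1001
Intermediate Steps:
J = 35194
W(p) = (-64 + p)/(157 + p)
W(201)/(-38376) + J/31992 = ((-64 + 201)/(157 + 201))/(-38376) + 35194/31992 = (137/358)*(-1/38376) + 35194*(1/31992) = ((1/358)*137)*(-1/38376) + 17597/15996 = (137/358)*(-1/38376) + 17597/15996 = -137/13738608 + 17597/15996 = 20146341127/18313564464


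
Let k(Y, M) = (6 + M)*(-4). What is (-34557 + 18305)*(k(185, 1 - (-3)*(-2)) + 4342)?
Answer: -70501176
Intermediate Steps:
k(Y, M) = -24 - 4*M
(-34557 + 18305)*(k(185, 1 - (-3)*(-2)) + 4342) = (-34557 + 18305)*((-24 - 4*(1 - (-3)*(-2))) + 4342) = -16252*((-24 - 4*(1 - 3*2)) + 4342) = -16252*((-24 - 4*(1 - 6)) + 4342) = -16252*((-24 - 4*(-5)) + 4342) = -16252*((-24 + 20) + 4342) = -16252*(-4 + 4342) = -16252*4338 = -70501176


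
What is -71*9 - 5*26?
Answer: -769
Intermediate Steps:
-71*9 - 5*26 = -639 - 130 = -769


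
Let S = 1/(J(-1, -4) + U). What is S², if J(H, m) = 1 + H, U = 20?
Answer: 1/400 ≈ 0.0025000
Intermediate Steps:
S = 1/20 (S = 1/((1 - 1) + 20) = 1/(0 + 20) = 1/20 ≈ 0.050000)
S² = (1/20)² = 1/400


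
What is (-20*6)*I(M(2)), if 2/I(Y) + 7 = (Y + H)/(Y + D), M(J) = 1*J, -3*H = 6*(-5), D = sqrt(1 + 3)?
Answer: 60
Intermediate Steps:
D = 2 (D = sqrt(4) = 2)
H = 10 (H = -2*(-5) = -1/3*(-30) = 10)
M(J) = J
I(Y) = 2/(-7 + (10 + Y)/(2 + Y)) (I(Y) = 2/(-7 + (Y + 10)/(Y + 2)) = 2/(-7 + (10 + Y)/(2 + Y)))
(-20*6)*I(M(2)) = (-20*6)*((-2 - 1*2)/(2 + 3*2)) = -120*(-2 - 2)/(2 + 6) = -120*(-4)/8 = -15*(-4) = -120*(-1/2) = 60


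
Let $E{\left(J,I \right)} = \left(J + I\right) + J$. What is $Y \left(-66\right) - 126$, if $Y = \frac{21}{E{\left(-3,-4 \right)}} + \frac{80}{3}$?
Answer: $- \frac{8737}{5} \approx -1747.4$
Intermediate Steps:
$E{\left(J,I \right)} = I + 2 J$ ($E{\left(J,I \right)} = \left(I + J\right) + J = I + 2 J$)
$Y = \frac{737}{30}$ ($Y = \frac{21}{-4 + 2 \left(-3\right)} + \frac{80}{3} = \frac{21}{-4 - 6} + 80 \cdot \frac{1}{3} = \frac{21}{-10} + \frac{80}{3} = 21 \left(- \frac{1}{10}\right) + \frac{80}{3} = - \frac{21}{10} + \frac{80}{3} = \frac{737}{30} \approx 24.567$)
$Y \left(-66\right) - 126 = \frac{737}{30} \left(-66\right) - 126 = - \frac{8107}{5} - 126 = - \frac{8737}{5}$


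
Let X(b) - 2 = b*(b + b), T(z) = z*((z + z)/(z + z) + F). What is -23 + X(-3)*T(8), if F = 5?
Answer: 937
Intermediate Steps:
T(z) = 6*z (T(z) = z*((z + z)/(z + z) + 5) = z*((2*z)/((2*z)) + 5) = z*((2*z)*(1/(2*z)) + 5) = z*(1 + 5) = z*6 = 6*z)
X(b) = 2 + 2*b² (X(b) = 2 + b*(b + b) = 2 + b*(2*b) = 2 + 2*b²)
-23 + X(-3)*T(8) = -23 + (2 + 2*(-3)²)*(6*8) = -23 + (2 + 2*9)*48 = -23 + (2 + 18)*48 = -23 + 20*48 = -23 + 960 = 937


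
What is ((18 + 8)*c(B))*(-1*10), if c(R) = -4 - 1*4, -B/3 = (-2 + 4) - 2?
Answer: 2080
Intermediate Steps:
B = 0 (B = -3*((-2 + 4) - 2) = -3*(2 - 2) = -3*0 = 0)
c(R) = -8 (c(R) = -4 - 4 = -8)
((18 + 8)*c(B))*(-1*10) = ((18 + 8)*(-8))*(-1*10) = (26*(-8))*(-10) = -208*(-10) = 2080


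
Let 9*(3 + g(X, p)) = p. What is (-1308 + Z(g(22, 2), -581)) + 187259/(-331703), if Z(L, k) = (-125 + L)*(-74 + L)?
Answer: 228429351527/26867943 ≈ 8501.9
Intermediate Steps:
g(X, p) = -3 + p/9
(-1308 + Z(g(22, 2), -581)) + 187259/(-331703) = (-1308 + (9250 + (-3 + (⅑)*2)² - 199*(-3 + (⅑)*2))) + 187259/(-331703) = (-1308 + (9250 + (-3 + 2/9)² - 199*(-3 + 2/9))) + 187259*(-1/331703) = (-1308 + (9250 + (-25/9)² - 199*(-25/9))) - 187259/331703 = (-1308 + (9250 + 625/81 + 4975/9)) - 187259/331703 = (-1308 + 794650/81) - 187259/331703 = 688702/81 - 187259/331703 = 228429351527/26867943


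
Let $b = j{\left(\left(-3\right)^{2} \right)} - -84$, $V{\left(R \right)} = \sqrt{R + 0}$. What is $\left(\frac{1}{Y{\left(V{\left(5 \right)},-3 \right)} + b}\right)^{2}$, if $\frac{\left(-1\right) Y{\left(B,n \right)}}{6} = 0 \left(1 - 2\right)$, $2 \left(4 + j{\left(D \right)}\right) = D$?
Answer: $\frac{4}{28561} \approx 0.00014005$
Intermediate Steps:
$j{\left(D \right)} = -4 + \frac{D}{2}$
$V{\left(R \right)} = \sqrt{R}$
$Y{\left(B,n \right)} = 0$ ($Y{\left(B,n \right)} = - 6 \cdot 0 \left(1 - 2\right) = - 6 \cdot 0 \left(-1\right) = \left(-6\right) 0 = 0$)
$b = \frac{169}{2}$ ($b = \left(-4 + \frac{\left(-3\right)^{2}}{2}\right) - -84 = \left(-4 + \frac{1}{2} \cdot 9\right) + 84 = \left(-4 + \frac{9}{2}\right) + 84 = \frac{1}{2} + 84 = \frac{169}{2} \approx 84.5$)
$\left(\frac{1}{Y{\left(V{\left(5 \right)},-3 \right)} + b}\right)^{2} = \left(\frac{1}{0 + \frac{169}{2}}\right)^{2} = \left(\frac{1}{\frac{169}{2}}\right)^{2} = \left(\frac{2}{169}\right)^{2} = \frac{4}{28561}$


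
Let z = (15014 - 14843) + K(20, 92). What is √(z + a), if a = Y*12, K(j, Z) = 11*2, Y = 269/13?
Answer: √74581/13 ≈ 21.007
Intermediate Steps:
Y = 269/13 (Y = 269*(1/13) = 269/13 ≈ 20.692)
K(j, Z) = 22
a = 3228/13 (a = (269/13)*12 = 3228/13 ≈ 248.31)
z = 193 (z = (15014 - 14843) + 22 = 171 + 22 = 193)
√(z + a) = √(193 + 3228/13) = √(5737/13) = √74581/13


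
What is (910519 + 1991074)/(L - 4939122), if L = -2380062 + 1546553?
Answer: -2901593/5772631 ≈ -0.50265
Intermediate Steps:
L = -833509
(910519 + 1991074)/(L - 4939122) = (910519 + 1991074)/(-833509 - 4939122) = 2901593/(-5772631) = 2901593*(-1/5772631) = -2901593/5772631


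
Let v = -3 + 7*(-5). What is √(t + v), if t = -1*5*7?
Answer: I*√73 ≈ 8.544*I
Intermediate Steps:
v = -38 (v = -3 - 35 = -38)
t = -35 (t = -5*7 = -35)
√(t + v) = √(-35 - 38) = √(-73) = I*√73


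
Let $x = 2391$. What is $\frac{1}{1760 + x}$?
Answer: $\frac{1}{4151} \approx 0.00024091$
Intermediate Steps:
$\frac{1}{1760 + x} = \frac{1}{1760 + 2391} = \frac{1}{4151}$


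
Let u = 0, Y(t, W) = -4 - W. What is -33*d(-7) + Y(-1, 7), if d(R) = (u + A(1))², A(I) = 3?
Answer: -308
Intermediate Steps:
d(R) = 9 (d(R) = (0 + 3)² = 3² = 9)
-33*d(-7) + Y(-1, 7) = -33*9 + (-4 - 1*7) = -297 + (-4 - 7) = -297 - 11 = -308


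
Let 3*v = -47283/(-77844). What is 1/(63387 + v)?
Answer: 77844/4934313389 ≈ 1.5776e-5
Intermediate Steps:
v = 15761/77844 (v = (-47283/(-77844))/3 = (-47283*(-1/77844))/3 = (⅓)*(15761/25948) = 15761/77844 ≈ 0.20247)
1/(63387 + v) = 1/(63387 + 15761/77844) = 1/(4934313389/77844) = 77844/4934313389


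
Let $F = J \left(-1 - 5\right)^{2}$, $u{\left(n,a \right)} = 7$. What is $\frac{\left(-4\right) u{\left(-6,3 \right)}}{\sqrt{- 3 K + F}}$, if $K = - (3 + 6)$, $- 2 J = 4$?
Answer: $\frac{28 i \sqrt{5}}{15} \approx 4.174 i$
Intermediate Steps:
$J = -2$ ($J = \left(- \frac{1}{2}\right) 4 = -2$)
$K = -9$ ($K = \left(-1\right) 9 = -9$)
$F = -72$ ($F = - 2 \left(-1 - 5\right)^{2} = - 2 \left(-6\right)^{2} = \left(-2\right) 36 = -72$)
$\frac{\left(-4\right) u{\left(-6,3 \right)}}{\sqrt{- 3 K + F}} = \frac{\left(-4\right) 7}{\sqrt{\left(-3\right) \left(-9\right) - 72}} = - \frac{28}{\sqrt{27 - 72}} = - \frac{28}{\sqrt{-45}} = - \frac{28}{3 i \sqrt{5}} = - 28 \left(- \frac{i \sqrt{5}}{15}\right) = \frac{28 i \sqrt{5}}{15}$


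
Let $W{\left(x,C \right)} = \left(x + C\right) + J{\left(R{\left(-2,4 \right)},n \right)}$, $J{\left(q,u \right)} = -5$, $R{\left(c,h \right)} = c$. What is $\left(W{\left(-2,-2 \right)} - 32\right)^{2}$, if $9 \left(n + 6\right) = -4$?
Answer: $1681$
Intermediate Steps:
$n = - \frac{58}{9}$ ($n = -6 + \frac{1}{9} \left(-4\right) = -6 - \frac{4}{9} = - \frac{58}{9} \approx -6.4444$)
$W{\left(x,C \right)} = -5 + C + x$ ($W{\left(x,C \right)} = \left(x + C\right) - 5 = \left(C + x\right) - 5 = -5 + C + x$)
$\left(W{\left(-2,-2 \right)} - 32\right)^{2} = \left(\left(-5 - 2 - 2\right) - 32\right)^{2} = \left(-9 - 32\right)^{2} = \left(-41\right)^{2} = 1681$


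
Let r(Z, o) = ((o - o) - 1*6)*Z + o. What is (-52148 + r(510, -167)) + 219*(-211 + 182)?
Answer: -61726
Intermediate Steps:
r(Z, o) = o - 6*Z (r(Z, o) = (0 - 6)*Z + o = -6*Z + o = o - 6*Z)
(-52148 + r(510, -167)) + 219*(-211 + 182) = (-52148 + (-167 - 6*510)) + 219*(-211 + 182) = (-52148 + (-167 - 3060)) + 219*(-29) = (-52148 - 3227) - 6351 = -55375 - 6351 = -61726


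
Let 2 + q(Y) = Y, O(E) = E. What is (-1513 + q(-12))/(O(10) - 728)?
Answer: 1527/718 ≈ 2.1267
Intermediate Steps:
q(Y) = -2 + Y
(-1513 + q(-12))/(O(10) - 728) = (-1513 + (-2 - 12))/(10 - 728) = (-1513 - 14)/(-718) = -1527*(-1/718) = 1527/718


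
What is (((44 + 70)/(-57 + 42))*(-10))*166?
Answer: 12616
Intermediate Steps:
(((44 + 70)/(-57 + 42))*(-10))*166 = ((114/(-15))*(-10))*166 = ((114*(-1/15))*(-10))*166 = -38/5*(-10)*166 = 76*166 = 12616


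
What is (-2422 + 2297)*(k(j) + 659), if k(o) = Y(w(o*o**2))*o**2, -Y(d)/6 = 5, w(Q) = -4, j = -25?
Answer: 2261375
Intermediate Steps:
Y(d) = -30 (Y(d) = -6*5 = -30)
k(o) = -30*o**2
(-2422 + 2297)*(k(j) + 659) = (-2422 + 2297)*(-30*(-25)**2 + 659) = -125*(-30*625 + 659) = -125*(-18750 + 659) = -125*(-18091) = 2261375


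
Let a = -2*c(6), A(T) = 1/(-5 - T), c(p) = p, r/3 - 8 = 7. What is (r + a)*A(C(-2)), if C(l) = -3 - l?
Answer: -33/4 ≈ -8.2500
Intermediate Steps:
r = 45 (r = 24 + 3*7 = 24 + 21 = 45)
a = -12 (a = -2*6 = -12)
(r + a)*A(C(-2)) = (45 - 12)*(-1/(5 + (-3 - 1*(-2)))) = 33*(-1/(5 + (-3 + 2))) = 33*(-1/(5 - 1)) = 33*(-1/4) = -33/4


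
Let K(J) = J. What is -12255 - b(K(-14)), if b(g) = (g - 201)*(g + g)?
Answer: -18275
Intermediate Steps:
b(g) = 2*g*(-201 + g) (b(g) = (-201 + g)*(2*g) = 2*g*(-201 + g))
-12255 - b(K(-14)) = -12255 - 2*(-14)*(-201 - 14) = -12255 - 2*(-14)*(-215) = -12255 - 1*6020 = -12255 - 6020 = -18275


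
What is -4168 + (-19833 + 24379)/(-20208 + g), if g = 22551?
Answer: -9761078/2343 ≈ -4166.1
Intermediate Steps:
-4168 + (-19833 + 24379)/(-20208 + g) = -4168 + (-19833 + 24379)/(-20208 + 22551) = -4168 + 4546/2343 = -9761078/2343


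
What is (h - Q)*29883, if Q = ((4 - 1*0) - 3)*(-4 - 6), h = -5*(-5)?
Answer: 1045905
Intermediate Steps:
h = 25
Q = -10 (Q = ((4 + 0) - 3)*(-10) = (4 - 3)*(-10) = 1*(-10) = -10)
(h - Q)*29883 = (25 - 1*(-10))*29883 = (25 + 10)*29883 = 35*29883 = 1045905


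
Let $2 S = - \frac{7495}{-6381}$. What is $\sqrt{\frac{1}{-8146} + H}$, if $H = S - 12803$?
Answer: $\frac{i \sqrt{960850073101598734}}{8663271} \approx 113.15 i$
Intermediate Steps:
$S = \frac{7495}{12762}$ ($S = \frac{\left(-7495\right) \frac{1}{-6381}}{2} = \frac{\left(-7495\right) \left(- \frac{1}{6381}\right)}{2} = \frac{1}{2} \cdot \frac{7495}{6381} = \frac{7495}{12762} \approx 0.58729$)
$H = - \frac{163384391}{12762}$ ($H = \frac{7495}{12762} - 12803 = - \frac{163384391}{12762} \approx -12802.0$)
$\sqrt{\frac{1}{-8146} + H} = \sqrt{\frac{1}{-8146} - \frac{163384391}{12762}} = \sqrt{- \frac{1}{8146} - \frac{163384391}{12762}} = \sqrt{- \frac{332732315462}{25989813}} = \frac{i \sqrt{960850073101598734}}{8663271}$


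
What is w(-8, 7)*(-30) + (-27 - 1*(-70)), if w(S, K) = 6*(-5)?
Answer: 943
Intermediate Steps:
w(S, K) = -30
w(-8, 7)*(-30) + (-27 - 1*(-70)) = -30*(-30) + (-27 - 1*(-70)) = 900 + (-27 + 70) = 900 + 43 = 943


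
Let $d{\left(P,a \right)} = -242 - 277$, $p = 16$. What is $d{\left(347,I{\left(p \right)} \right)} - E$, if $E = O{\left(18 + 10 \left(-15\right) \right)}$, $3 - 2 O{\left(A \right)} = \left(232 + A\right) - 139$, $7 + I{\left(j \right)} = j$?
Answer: $-540$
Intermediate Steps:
$I{\left(j \right)} = -7 + j$
$O{\left(A \right)} = -45 - \frac{A}{2}$ ($O{\left(A \right)} = \frac{3}{2} - \frac{\left(232 + A\right) - 139}{2} = \frac{3}{2} - \frac{93 + A}{2} = \frac{3}{2} - \left(\frac{93}{2} + \frac{A}{2}\right) = -45 - \frac{A}{2}$)
$d{\left(P,a \right)} = -519$
$E = 21$ ($E = -45 - \frac{18 + 10 \left(-15\right)}{2} = -45 - \frac{18 - 150}{2} = -45 - -66 = -45 + 66 = 21$)
$d{\left(347,I{\left(p \right)} \right)} - E = -519 - 21 = -540$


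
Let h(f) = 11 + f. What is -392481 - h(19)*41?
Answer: -393711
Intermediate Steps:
-392481 - h(19)*41 = -392481 - (11 + 19)*41 = -392481 - 30*41 = -392481 - 1*1230 = -392481 - 1230 = -393711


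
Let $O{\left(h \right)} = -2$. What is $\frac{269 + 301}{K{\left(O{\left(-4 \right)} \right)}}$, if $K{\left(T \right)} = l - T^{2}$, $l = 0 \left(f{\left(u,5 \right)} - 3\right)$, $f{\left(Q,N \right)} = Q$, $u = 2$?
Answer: $- \frac{285}{2} \approx -142.5$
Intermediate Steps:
$l = 0$ ($l = 0 \left(2 - 3\right) = 0 \left(-1\right) = 0$)
$K{\left(T \right)} = - T^{2}$ ($K{\left(T \right)} = 0 - T^{2} = - T^{2}$)
$\frac{269 + 301}{K{\left(O{\left(-4 \right)} \right)}} = \frac{269 + 301}{\left(-1\right) \left(-2\right)^{2}} = \frac{570}{\left(-1\right) 4} = \frac{570}{-4} = 570 \left(- \frac{1}{4}\right) = - \frac{285}{2}$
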